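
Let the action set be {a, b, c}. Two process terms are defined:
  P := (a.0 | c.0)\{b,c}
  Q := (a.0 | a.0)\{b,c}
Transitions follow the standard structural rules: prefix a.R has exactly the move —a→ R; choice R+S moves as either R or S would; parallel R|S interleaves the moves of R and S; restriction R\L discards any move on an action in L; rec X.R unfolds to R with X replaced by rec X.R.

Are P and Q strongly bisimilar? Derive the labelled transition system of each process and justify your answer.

P's transition system — 2 states:
  u0 = (a.0 | c.0)\{b,c} → —a→ u1
  u1 = (0 | c.0)\{b,c} → (no moves)
Q's transition system — 4 states:
  v0 = (a.0 | a.0)\{b,c} → —a→ v1, —a→ v2
  v1 = (0 | a.0)\{b,c} → —a→ v3
  v2 = (a.0 | 0)\{b,c} → —a→ v3
  v3 = (0 | 0)\{b,c} → (no moves)
Bisimilarity quotient blocks:
  B0 = {u0, v1, v2}
  B1 = {u1, v3}
  B2 = {v0}
u0 ∈ B0, v0 ∈ B2 → different blocks

not bisimilar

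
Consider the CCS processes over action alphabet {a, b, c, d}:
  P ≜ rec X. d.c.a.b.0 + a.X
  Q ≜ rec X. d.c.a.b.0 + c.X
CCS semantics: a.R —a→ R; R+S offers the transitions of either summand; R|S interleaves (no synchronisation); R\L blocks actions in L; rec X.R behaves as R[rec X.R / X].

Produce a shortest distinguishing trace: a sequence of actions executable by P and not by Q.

a

P's transition system — 5 states:
  s0 = rec X. d.c.a.b.0 + a.X | ··a··> s0, ··d··> s1
  s1 = c.a.b.0 | ··c··> s2
  s2 = a.b.0 | ··a··> s3
  s3 = b.0 | ··b··> s4
  s4 = 0 | ·
Q's transition system — 5 states:
  t0 = rec X. d.c.a.b.0 + c.X | ··c··> t0, ··d··> t1
  t1 = c.a.b.0 | ··c··> t2
  t2 = a.b.0 | ··a··> t3
  t3 = b.0 | ··b··> t4
  t4 = 0 | ·
Executing a from P (initial set {s0}):
  step 1 (a): {s0}
  ✓ P
Executing a from Q (initial set {t0}):
  step 1 (a): ∅ (Q stuck)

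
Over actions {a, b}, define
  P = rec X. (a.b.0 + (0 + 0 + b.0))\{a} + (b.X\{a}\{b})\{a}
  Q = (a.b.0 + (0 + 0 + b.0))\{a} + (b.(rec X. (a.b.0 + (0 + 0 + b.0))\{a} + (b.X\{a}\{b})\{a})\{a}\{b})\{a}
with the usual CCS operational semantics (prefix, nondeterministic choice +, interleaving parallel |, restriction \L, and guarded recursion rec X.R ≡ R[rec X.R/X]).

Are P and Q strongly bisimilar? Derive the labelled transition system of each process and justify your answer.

bisimilar

LTS(P): 3 reachable states
  m0 = rec X. (a.b.0 + (0 + 0 + b.0))\{a} + (b.X\{a}\{b})\{a} has moves =b=> m1, =b=> m2
  m1 = (rec X. (a.b.0 + (0 + 0 + b.0))\{a} + (b.X\{a}\{b})\{a})\{a}\{b}\{a} has moves stopped
  m2 = 0\{a} has moves stopped
LTS(Q): 3 reachable states
  n0 = (a.b.0 + (0 + 0 + b.0))\{a} + (b.(rec X. (a.b.0 + (0 + 0 + b.0))\{a} + (b.X\{a}\{b})\{a})\{a}\{b})\{a} has moves =b=> n1, =b=> n2
  n1 = (rec X. (a.b.0 + (0 + 0 + b.0))\{a} + (b.X\{a}\{b})\{a})\{a}\{b}\{a} has moves stopped
  n2 = 0\{a} has moves stopped
Coarsest stable partition (strong bisimilarity classes):
  B0 = {m0, n0}
  B1 = {m1, m2, n1, n2}
m0 ∈ B0, n0 ∈ B0 → same block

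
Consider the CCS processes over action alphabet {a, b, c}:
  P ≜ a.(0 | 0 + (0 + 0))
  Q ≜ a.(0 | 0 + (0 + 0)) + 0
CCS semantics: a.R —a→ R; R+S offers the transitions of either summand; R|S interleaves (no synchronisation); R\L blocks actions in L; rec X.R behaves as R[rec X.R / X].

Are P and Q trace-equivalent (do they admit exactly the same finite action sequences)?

YES

LTS(P): 2 reachable states
  u0 = a.(0 | 0 + (0 + 0)) ⊢ =a=> u1
  u1 = 0 | 0 + (0 + 0) ⊢ ·
LTS(Q): 2 reachable states
  v0 = a.(0 | 0 + (0 + 0)) + 0 ⊢ =a=> v1
  v1 = 0 | 0 + (0 + 0) ⊢ ·
Coarsest stable partition (strong bisimilarity classes):
  B0 = {u0, v0}
  B1 = {u1, v1}
u0 ∈ B0, v0 ∈ B0 → same block
Bisimilar ⇒ trace-equivalent.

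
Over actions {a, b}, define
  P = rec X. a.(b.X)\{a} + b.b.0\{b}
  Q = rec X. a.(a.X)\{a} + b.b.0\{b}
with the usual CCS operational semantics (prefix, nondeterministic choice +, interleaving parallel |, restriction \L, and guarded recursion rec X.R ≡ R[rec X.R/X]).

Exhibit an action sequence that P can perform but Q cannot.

Reachable graph of P (7 states):
  s0 = rec X. a.(b.X)\{a} + b.b.0\{b} ⊢ ··a··> s1, ··b··> s2
  s1 = (b.(rec X. a.(b.X)\{a} + b.b.0\{b}))\{a} ⊢ ··b··> s3
  s2 = b.0\{b} ⊢ ··b··> s4
  s3 = (rec X. a.(b.X)\{a} + b.b.0\{b})\{a} ⊢ ··b··> s5
  s4 = 0\{b} ⊢ (no moves)
  s5 = (b.0\{b})\{a} ⊢ ··b··> s6
  s6 = 0\{b}\{a} ⊢ (no moves)
Reachable graph of Q (4 states):
  t0 = rec X. a.(a.X)\{a} + b.b.0\{b} ⊢ ··a··> t1, ··b··> t2
  t1 = (a.(rec X. a.(a.X)\{a} + b.b.0\{b}))\{a} ⊢ (no moves)
  t2 = b.0\{b} ⊢ ··b··> t3
  t3 = 0\{b} ⊢ (no moves)
Run σ = ⟨ab⟩ on P: start {s0}
  after a @ step 1: {s1}
  after b @ step 2: {s3}
  ✓ P
Run σ = ⟨ab⟩ on Q: start {t0}
  after a @ step 1: {t1}
  after b @ step 2: no successor for Q

ab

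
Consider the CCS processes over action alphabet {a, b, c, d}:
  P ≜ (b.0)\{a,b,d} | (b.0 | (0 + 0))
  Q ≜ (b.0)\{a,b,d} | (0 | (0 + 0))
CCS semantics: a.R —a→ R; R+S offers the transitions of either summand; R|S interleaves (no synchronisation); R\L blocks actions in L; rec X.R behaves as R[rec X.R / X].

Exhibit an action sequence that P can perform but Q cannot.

Reachable graph of P (2 states):
  m0 = (b.0)\{a,b,d} | (b.0 | (0 + 0)) :: --b--▸ m1
  m1 = (b.0)\{a,b,d} | (0 | (0 + 0)) :: stopped
Reachable graph of Q (1 states):
  n0 = (b.0)\{a,b,d} | (0 | (0 + 0)) :: stopped
Executing b from P (initial set {m0}):
  [1] b ⇒ {m1}
  ✓ P
Executing b from Q (initial set {n0}):
  [1] b ⇒ no successor for Q

b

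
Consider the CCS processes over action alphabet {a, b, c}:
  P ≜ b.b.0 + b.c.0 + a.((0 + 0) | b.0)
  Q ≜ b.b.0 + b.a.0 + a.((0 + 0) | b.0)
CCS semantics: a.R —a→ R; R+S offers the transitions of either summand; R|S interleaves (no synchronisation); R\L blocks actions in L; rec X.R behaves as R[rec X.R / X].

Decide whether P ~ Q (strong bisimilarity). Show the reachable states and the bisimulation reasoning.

Reachable graph of P (6 states):
  s0 = b.b.0 + b.c.0 + a.((0 + 0) | b.0) | ··a··> s1, ··b··> s2, ··b··> s3
  s1 = (0 + 0) | b.0 | ··b··> s4
  s2 = b.0 | ··b··> s5
  s3 = c.0 | ··c··> s5
  s4 = (0 + 0) | 0 | ∅
  s5 = 0 | ∅
Reachable graph of Q (6 states):
  t0 = b.b.0 + b.a.0 + a.((0 + 0) | b.0) | ··a··> t1, ··b··> t2, ··b··> t3
  t1 = (0 + 0) | b.0 | ··b··> t4
  t2 = a.0 | ··a··> t5
  t3 = b.0 | ··b··> t5
  t4 = (0 + 0) | 0 | ∅
  t5 = 0 | ∅
Partition-refinement fixed point:
  B0 = {s0}
  B1 = {s1, s2, t1, t3}
  B2 = {s4, s5, t4, t5}
  B3 = {s3}
  B4 = {t0}
  B5 = {t2}
s0 ∈ B0, t0 ∈ B4 → different blocks

NO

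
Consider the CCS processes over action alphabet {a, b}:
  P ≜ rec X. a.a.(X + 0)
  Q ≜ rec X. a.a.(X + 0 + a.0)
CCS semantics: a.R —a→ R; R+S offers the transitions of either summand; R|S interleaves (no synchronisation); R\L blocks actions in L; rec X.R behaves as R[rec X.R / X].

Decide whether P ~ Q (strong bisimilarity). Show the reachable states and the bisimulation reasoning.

P's transition system — 3 states:
  p0 = rec X. a.a.(X + 0) → =a=> p1
  p1 = a.((rec X. a.a.(X + 0)) + 0) → =a=> p2
  p2 = (rec X. a.a.(X + 0)) + 0 → =a=> p1
Q's transition system — 4 states:
  q0 = rec X. a.a.(X + 0 + a.0) → =a=> q1
  q1 = a.((rec X. a.a.(X + 0 + a.0)) + 0 + a.0) → =a=> q2
  q2 = (rec X. a.a.(X + 0 + a.0)) + 0 + a.0 → =a=> q1, =a=> q3
  q3 = 0 → ∅
Coarsest stable partition (strong bisimilarity classes):
  B0 = {p0, p1, p2}
  B1 = {q0}
  B2 = {q1}
  B3 = {q2}
  B4 = {q3}
p0 ∈ B0, q0 ∈ B1 → different blocks

NO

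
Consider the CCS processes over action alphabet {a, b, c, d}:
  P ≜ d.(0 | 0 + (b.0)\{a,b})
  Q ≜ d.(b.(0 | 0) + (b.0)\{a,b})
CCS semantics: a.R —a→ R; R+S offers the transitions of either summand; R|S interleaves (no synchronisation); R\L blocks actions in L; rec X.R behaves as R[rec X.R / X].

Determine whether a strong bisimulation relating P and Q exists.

LTS(P): 2 reachable states
  m0 = d.(0 | 0 + (b.0)\{a,b}) :: —d→ m1
  m1 = 0 | 0 + (b.0)\{a,b} :: (no moves)
LTS(Q): 3 reachable states
  n0 = d.(b.(0 | 0) + (b.0)\{a,b}) :: —d→ n1
  n1 = b.(0 | 0) + (b.0)\{a,b} :: —b→ n2
  n2 = 0 | 0 :: (no moves)
Coarsest stable partition (strong bisimilarity classes):
  B0 = {m0}
  B1 = {m1, n2}
  B2 = {n0}
  B3 = {n1}
m0 ∈ B0, n0 ∈ B2 → different blocks

not bisimilar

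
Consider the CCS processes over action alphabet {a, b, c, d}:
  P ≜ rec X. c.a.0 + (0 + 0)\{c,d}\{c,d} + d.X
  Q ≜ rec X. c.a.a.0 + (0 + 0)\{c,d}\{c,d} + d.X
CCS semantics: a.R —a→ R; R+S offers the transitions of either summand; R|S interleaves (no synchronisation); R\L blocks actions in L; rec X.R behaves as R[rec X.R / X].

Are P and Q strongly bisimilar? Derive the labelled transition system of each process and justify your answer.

P's transition system — 3 states:
  p0 = rec X. c.a.0 + (0 + 0)\{c,d}\{c,d} + d.X | —c→ p1, —d→ p0
  p1 = a.0 | —a→ p2
  p2 = 0 | ·
Q's transition system — 4 states:
  q0 = rec X. c.a.a.0 + (0 + 0)\{c,d}\{c,d} + d.X | —c→ q1, —d→ q0
  q1 = a.a.0 | —a→ q2
  q2 = a.0 | —a→ q3
  q3 = 0 | ·
Bisimilarity quotient blocks:
  B0 = {p0}
  B1 = {p1, q2}
  B2 = {p2, q3}
  B3 = {q0}
  B4 = {q1}
p0 ∈ B0, q0 ∈ B3 → different blocks

P ≁ Q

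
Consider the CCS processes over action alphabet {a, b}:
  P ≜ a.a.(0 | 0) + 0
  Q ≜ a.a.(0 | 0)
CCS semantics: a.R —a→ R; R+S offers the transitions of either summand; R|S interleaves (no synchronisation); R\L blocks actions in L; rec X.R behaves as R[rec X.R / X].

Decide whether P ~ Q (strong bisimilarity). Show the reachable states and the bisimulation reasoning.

Reachable graph of P (3 states):
  s0 = a.a.(0 | 0) + 0 ⊢ —a→ s1
  s1 = a.(0 | 0) ⊢ —a→ s2
  s2 = 0 | 0 ⊢ ∅
Reachable graph of Q (3 states):
  t0 = a.a.(0 | 0) ⊢ —a→ t1
  t1 = a.(0 | 0) ⊢ —a→ t2
  t2 = 0 | 0 ⊢ ∅
Bisimilarity quotient blocks:
  B0 = {s0, t0}
  B1 = {s1, t1}
  B2 = {s2, t2}
s0 ∈ B0, t0 ∈ B0 → same block

P ~ Q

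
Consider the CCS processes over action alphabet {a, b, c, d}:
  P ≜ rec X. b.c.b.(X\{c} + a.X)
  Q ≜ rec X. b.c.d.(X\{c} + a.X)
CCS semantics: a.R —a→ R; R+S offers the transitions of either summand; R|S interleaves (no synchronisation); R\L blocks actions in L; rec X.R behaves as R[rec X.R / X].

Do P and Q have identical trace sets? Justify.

traces(P) ≠ traces(Q) — witness ⟨bcb⟩

Reachable graph of P (5 states):
  m0 = rec X. b.c.b.(X\{c} + a.X) has moves ··b··> m1
  m1 = c.b.((rec X. b.c.b.(X\{c} + a.X))\{c} + a.(rec X. b.c.b.(X\{c} + a.X))) has moves ··c··> m2
  m2 = b.((rec X. b.c.b.(X\{c} + a.X))\{c} + a.(rec X. b.c.b.(X\{c} + a.X))) has moves ··b··> m3
  m3 = (rec X. b.c.b.(X\{c} + a.X))\{c} + a.(rec X. b.c.b.(X\{c} + a.X)) has moves ··a··> m0, ··b··> m4
  m4 = (c.b.((rec X. b.c.b.(X\{c} + a.X))\{c} + a.(rec X. b.c.b.(X\{c} + a.X))))\{c} has moves stopped
Reachable graph of Q (5 states):
  n0 = rec X. b.c.d.(X\{c} + a.X) has moves ··b··> n1
  n1 = c.d.((rec X. b.c.d.(X\{c} + a.X))\{c} + a.(rec X. b.c.d.(X\{c} + a.X))) has moves ··c··> n2
  n2 = d.((rec X. b.c.d.(X\{c} + a.X))\{c} + a.(rec X. b.c.d.(X\{c} + a.X))) has moves ··d··> n3
  n3 = (rec X. b.c.d.(X\{c} + a.X))\{c} + a.(rec X. b.c.d.(X\{c} + a.X)) has moves ··a··> n0, ··b··> n4
  n4 = (c.d.((rec X. b.c.d.(X\{c} + a.X))\{c} + a.(rec X. b.c.d.(X\{c} + a.X))))\{c} has moves stopped
Executing bcb from P (initial set {m0}):
  step 1 (b): {m1}
  step 2 (c): {m2}
  step 3 (b): {m3}
  — P admits the full trace.
Executing bcb from Q (initial set {n0}):
  step 1 (b): {n1}
  step 2 (c): {n2}
  step 3 (b): ∅ (Q stuck)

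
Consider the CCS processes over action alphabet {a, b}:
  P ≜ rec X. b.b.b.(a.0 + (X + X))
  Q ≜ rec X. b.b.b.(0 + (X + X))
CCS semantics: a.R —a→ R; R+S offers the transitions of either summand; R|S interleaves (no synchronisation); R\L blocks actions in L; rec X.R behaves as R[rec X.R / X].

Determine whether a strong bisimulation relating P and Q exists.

P ≁ Q

Reachable graph of P (5 states):
  u0 = rec X. b.b.b.(a.0 + (X + X)) | —b→ u1
  u1 = b.b.(a.0 + ((rec X. b.b.b.(a.0 + (X + X))) + (rec X. b.b.b.(a.0 + (X + X))))) | —b→ u2
  u2 = b.(a.0 + ((rec X. b.b.b.(a.0 + (X + X))) + (rec X. b.b.b.(a.0 + (X + X))))) | —b→ u3
  u3 = a.0 + ((rec X. b.b.b.(a.0 + (X + X))) + (rec X. b.b.b.(a.0 + (X + X)))) | —a→ u4, —b→ u1
  u4 = 0 | ·
Reachable graph of Q (4 states):
  v0 = rec X. b.b.b.(0 + (X + X)) | —b→ v1
  v1 = b.b.(0 + ((rec X. b.b.b.(0 + (X + X))) + (rec X. b.b.b.(0 + (X + X))))) | —b→ v2
  v2 = b.(0 + ((rec X. b.b.b.(0 + (X + X))) + (rec X. b.b.b.(0 + (X + X))))) | —b→ v3
  v3 = 0 + ((rec X. b.b.b.(0 + (X + X))) + (rec X. b.b.b.(0 + (X + X)))) | —b→ v1
Coarsest stable partition (strong bisimilarity classes):
  B0 = {u0}
  B1 = {u1}
  B2 = {u2}
  B3 = {u3}
  B4 = {u4}
  B5 = {v0, v1, v2, v3}
u0 ∈ B0, v0 ∈ B5 → different blocks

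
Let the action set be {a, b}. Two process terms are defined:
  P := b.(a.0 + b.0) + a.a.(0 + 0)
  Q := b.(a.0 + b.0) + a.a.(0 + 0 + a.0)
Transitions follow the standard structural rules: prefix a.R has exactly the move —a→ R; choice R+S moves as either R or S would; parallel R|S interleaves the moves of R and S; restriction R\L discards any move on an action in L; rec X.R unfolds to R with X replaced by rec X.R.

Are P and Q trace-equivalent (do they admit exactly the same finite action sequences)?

trace-distinct — witness ⟨aaa⟩

P's transition system — 5 states:
  m0 = b.(a.0 + b.0) + a.a.(0 + 0) has moves =a=> m1, =b=> m2
  m1 = a.(0 + 0) has moves =a=> m3
  m2 = a.0 + b.0 has moves =a=> m4, =b=> m4
  m3 = 0 + 0 has moves ·
  m4 = 0 has moves ·
Q's transition system — 5 states:
  n0 = b.(a.0 + b.0) + a.a.(0 + 0 + a.0) has moves =a=> n1, =b=> n2
  n1 = a.(0 + 0 + a.0) has moves =a=> n3
  n2 = a.0 + b.0 has moves =a=> n4, =b=> n4
  n3 = 0 + 0 + a.0 has moves =a=> n4
  n4 = 0 has moves ·
Trace ⟨aaa⟩ through Q, begin at {n0}:
  [1] a ⇒ {n1}
  [2] a ⇒ {n3}
  [3] a ⇒ {n4}
  Q completes σ.
Trace ⟨aaa⟩ through P, begin at {m0}:
  [1] a ⇒ {m1}
  [2] a ⇒ {m3}
  [3] a ⇒ ∅  — P cannot continue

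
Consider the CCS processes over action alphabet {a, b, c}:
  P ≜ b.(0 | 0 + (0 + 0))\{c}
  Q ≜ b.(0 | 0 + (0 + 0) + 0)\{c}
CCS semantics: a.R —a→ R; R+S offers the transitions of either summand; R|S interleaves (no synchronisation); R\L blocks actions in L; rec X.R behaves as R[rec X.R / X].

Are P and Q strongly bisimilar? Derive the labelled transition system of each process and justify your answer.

bisimilar

LTS(P): 2 reachable states
  m0 = b.(0 | 0 + (0 + 0))\{c} :: ··b··> m1
  m1 = (0 | 0 + (0 + 0))\{c} :: stopped
LTS(Q): 2 reachable states
  n0 = b.(0 | 0 + (0 + 0) + 0)\{c} :: ··b··> n1
  n1 = (0 | 0 + (0 + 0) + 0)\{c} :: stopped
Bisimilarity quotient blocks:
  B0 = {m0, n0}
  B1 = {m1, n1}
m0 ∈ B0, n0 ∈ B0 → same block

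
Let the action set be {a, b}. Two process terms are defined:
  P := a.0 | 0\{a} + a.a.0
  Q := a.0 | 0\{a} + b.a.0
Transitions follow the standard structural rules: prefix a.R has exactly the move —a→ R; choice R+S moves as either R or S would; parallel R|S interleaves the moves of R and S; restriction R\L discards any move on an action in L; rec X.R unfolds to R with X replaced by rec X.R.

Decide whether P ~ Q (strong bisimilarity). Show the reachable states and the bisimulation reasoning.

P ≁ Q

P's transition system — 4 states:
  s0 = a.0 | 0\{a} + a.a.0 → --a--▸ s1, --a--▸ s2
  s1 = 0 | 0\{a} → (no moves)
  s2 = a.0 → --a--▸ s3
  s3 = 0 → (no moves)
Q's transition system — 4 states:
  t0 = a.0 | 0\{a} + b.a.0 → --a--▸ t1, --b--▸ t2
  t1 = 0 | 0\{a} → (no moves)
  t2 = a.0 → --a--▸ t3
  t3 = 0 → (no moves)
Coarsest stable partition (strong bisimilarity classes):
  B0 = {s0}
  B1 = {s1, s3, t1, t3}
  B2 = {s2, t2}
  B3 = {t0}
s0 ∈ B0, t0 ∈ B3 → different blocks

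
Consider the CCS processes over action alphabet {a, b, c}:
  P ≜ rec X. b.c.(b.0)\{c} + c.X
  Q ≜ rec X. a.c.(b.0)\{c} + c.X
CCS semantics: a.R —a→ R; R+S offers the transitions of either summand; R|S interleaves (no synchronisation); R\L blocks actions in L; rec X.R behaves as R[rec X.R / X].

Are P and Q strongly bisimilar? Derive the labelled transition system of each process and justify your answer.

P's transition system — 4 states:
  u0 = rec X. b.c.(b.0)\{c} + c.X has moves —b→ u1, —c→ u0
  u1 = c.(b.0)\{c} has moves —c→ u2
  u2 = (b.0)\{c} has moves —b→ u3
  u3 = 0\{c} has moves deadlocked
Q's transition system — 4 states:
  v0 = rec X. a.c.(b.0)\{c} + c.X has moves —a→ v1, —c→ v0
  v1 = c.(b.0)\{c} has moves —c→ v2
  v2 = (b.0)\{c} has moves —b→ v3
  v3 = 0\{c} has moves deadlocked
Bisimilarity quotient blocks:
  B0 = {u0}
  B1 = {u1, v1}
  B2 = {u2, v2}
  B3 = {u3, v3}
  B4 = {v0}
u0 ∈ B0, v0 ∈ B4 → different blocks

P ≁ Q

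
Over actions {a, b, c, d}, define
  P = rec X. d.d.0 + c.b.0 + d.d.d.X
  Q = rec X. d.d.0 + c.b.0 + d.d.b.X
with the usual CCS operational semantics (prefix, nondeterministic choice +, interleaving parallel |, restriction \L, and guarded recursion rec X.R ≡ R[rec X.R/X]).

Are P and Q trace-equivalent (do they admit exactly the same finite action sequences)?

trace-distinct — witness ⟨ddd⟩

Reachable graph of P (6 states):
  s0 = rec X. d.d.0 + c.b.0 + d.d.d.X | =c=> s1, =d=> s2, =d=> s3
  s1 = b.0 | =b=> s4
  s2 = d.0 | =d=> s4
  s3 = d.d.(rec X. d.d.0 + c.b.0 + d.d.d.X) | =d=> s5
  s4 = 0 | ·
  s5 = d.(rec X. d.d.0 + c.b.0 + d.d.d.X) | =d=> s0
Reachable graph of Q (6 states):
  t0 = rec X. d.d.0 + c.b.0 + d.d.b.X | =c=> t1, =d=> t2, =d=> t3
  t1 = b.0 | =b=> t4
  t2 = d.0 | =d=> t4
  t3 = d.b.(rec X. d.d.0 + c.b.0 + d.d.b.X) | =d=> t5
  t4 = 0 | ·
  t5 = b.(rec X. d.d.0 + c.b.0 + d.d.b.X) | =b=> t0
Trace ⟨ddd⟩ through P, begin at {s0}:
  step 1 (d): {s2, s3}
  step 2 (d): {s4, s5}
  step 3 (d): {s0}
  P completes σ.
Trace ⟨ddd⟩ through Q, begin at {t0}:
  step 1 (d): {t2, t3}
  step 2 (d): {t4, t5}
  step 3 (d): ∅  — Q cannot continue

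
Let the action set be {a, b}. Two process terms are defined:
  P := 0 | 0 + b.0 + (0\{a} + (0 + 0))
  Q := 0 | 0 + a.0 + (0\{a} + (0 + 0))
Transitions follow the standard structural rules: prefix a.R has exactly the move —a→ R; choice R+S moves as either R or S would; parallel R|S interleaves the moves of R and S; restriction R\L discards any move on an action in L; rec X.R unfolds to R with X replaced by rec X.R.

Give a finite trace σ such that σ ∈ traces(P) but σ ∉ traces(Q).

Reachable graph of P (2 states):
  m0 = 0 | 0 + b.0 + (0\{a} + (0 + 0)) :: --b--▸ m1
  m1 = 0 :: (no moves)
Reachable graph of Q (2 states):
  n0 = 0 | 0 + a.0 + (0\{a} + (0 + 0)) :: --a--▸ n1
  n1 = 0 :: (no moves)
Executing b from P (initial set {m0}):
  after b @ step 1: {m1}
  ✓ P
Executing b from Q (initial set {n0}):
  after b @ step 1: ∅ (Q stuck)

b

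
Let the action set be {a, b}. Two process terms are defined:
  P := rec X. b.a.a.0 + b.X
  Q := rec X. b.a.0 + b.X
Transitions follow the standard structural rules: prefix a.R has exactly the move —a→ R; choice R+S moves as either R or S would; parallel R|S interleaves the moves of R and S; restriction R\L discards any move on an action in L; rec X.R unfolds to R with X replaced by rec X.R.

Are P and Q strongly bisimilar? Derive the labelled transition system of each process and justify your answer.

Reachable graph of P (4 states):
  p0 = rec X. b.a.a.0 + b.X ⊢ ··b··> p0, ··b··> p1
  p1 = a.a.0 ⊢ ··a··> p2
  p2 = a.0 ⊢ ··a··> p3
  p3 = 0 ⊢ stopped
Reachable graph of Q (3 states):
  q0 = rec X. b.a.0 + b.X ⊢ ··b··> q0, ··b··> q1
  q1 = a.0 ⊢ ··a··> q2
  q2 = 0 ⊢ stopped
Coarsest stable partition (strong bisimilarity classes):
  B0 = {p0}
  B1 = {p1}
  B2 = {p2, q1}
  B3 = {p3, q2}
  B4 = {q0}
p0 ∈ B0, q0 ∈ B4 → different blocks

P ≁ Q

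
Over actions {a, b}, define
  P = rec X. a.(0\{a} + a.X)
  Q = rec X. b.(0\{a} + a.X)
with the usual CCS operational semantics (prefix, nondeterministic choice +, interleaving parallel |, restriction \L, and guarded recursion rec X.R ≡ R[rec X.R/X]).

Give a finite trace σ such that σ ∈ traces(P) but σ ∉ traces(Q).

a

P's transition system — 2 states:
  s0 = rec X. a.(0\{a} + a.X) ⊢ -a-> s1
  s1 = 0\{a} + a.(rec X. a.(0\{a} + a.X)) ⊢ -a-> s0
Q's transition system — 2 states:
  t0 = rec X. b.(0\{a} + a.X) ⊢ -b-> t1
  t1 = 0\{a} + a.(rec X. b.(0\{a} + a.X)) ⊢ -a-> t0
Run σ = ⟨a⟩ on P: start {s0}
  step 1 (a): {s1}
  — P admits the full trace.
Run σ = ⟨a⟩ on Q: start {t0}
  step 1 (a): ∅  — Q cannot continue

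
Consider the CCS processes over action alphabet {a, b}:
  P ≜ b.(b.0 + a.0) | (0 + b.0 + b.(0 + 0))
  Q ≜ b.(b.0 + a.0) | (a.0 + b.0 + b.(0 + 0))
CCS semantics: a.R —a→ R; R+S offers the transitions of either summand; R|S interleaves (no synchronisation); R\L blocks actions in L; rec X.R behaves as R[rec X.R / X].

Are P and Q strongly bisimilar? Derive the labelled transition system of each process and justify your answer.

not bisimilar

P's transition system — 9 states:
  u0 = b.(b.0 + a.0) | (0 + b.0 + b.(0 + 0)) ⊢ —b→ u1, —b→ u2, —b→ u3
  u1 = (b.0 + a.0) | (0 + b.0 + b.(0 + 0)) ⊢ —a→ u4, —b→ u4, —b→ u5, —b→ u6
  u2 = b.(b.0 + a.0) | (0 + 0) ⊢ —b→ u5
  u3 = b.(b.0 + a.0) | 0 ⊢ —b→ u6
  u4 = 0 | (0 + b.0 + b.(0 + 0)) ⊢ —b→ u7, —b→ u8
  u5 = (b.0 + a.0) | (0 + 0) ⊢ —a→ u7, —b→ u7
  u6 = (b.0 + a.0) | 0 ⊢ —a→ u8, —b→ u8
  u7 = 0 | (0 + 0) ⊢ stopped
  u8 = 0 | 0 ⊢ stopped
Q's transition system — 9 states:
  v0 = b.(b.0 + a.0) | (a.0 + b.0 + b.(0 + 0)) ⊢ —a→ v1, —b→ v1, —b→ v2, —b→ v3
  v1 = b.(b.0 + a.0) | 0 ⊢ —b→ v4
  v2 = (b.0 + a.0) | (a.0 + b.0 + b.(0 + 0)) ⊢ —a→ v4, —a→ v5, —b→ v4, —b→ v5, —b→ v6
  v3 = b.(b.0 + a.0) | (0 + 0) ⊢ —b→ v6
  v4 = (b.0 + a.0) | 0 ⊢ —a→ v7, —b→ v7
  v5 = 0 | (a.0 + b.0 + b.(0 + 0)) ⊢ —a→ v7, —b→ v7, —b→ v8
  v6 = (b.0 + a.0) | (0 + 0) ⊢ —a→ v8, —b→ v8
  v7 = 0 | 0 ⊢ stopped
  v8 = 0 | (0 + 0) ⊢ stopped
Bisimilarity quotient blocks:
  B0 = {u0}
  B1 = {u2, u3, v1, v3}
  B2 = {u5, u6, v4, v5, v6}
  B3 = {u7, u8, v7, v8}
  B4 = {u1}
  B5 = {u4}
  B6 = {v0}
  B7 = {v2}
u0 ∈ B0, v0 ∈ B6 → different blocks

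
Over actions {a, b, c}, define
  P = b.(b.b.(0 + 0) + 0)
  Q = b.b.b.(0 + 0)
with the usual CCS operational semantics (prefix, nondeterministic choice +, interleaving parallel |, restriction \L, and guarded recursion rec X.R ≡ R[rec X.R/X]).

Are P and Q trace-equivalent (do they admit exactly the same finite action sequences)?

traces(P) = traces(Q)

LTS(P): 4 reachable states
  p0 = b.(b.b.(0 + 0) + 0) ⊢ ··b··> p1
  p1 = b.b.(0 + 0) + 0 ⊢ ··b··> p2
  p2 = b.(0 + 0) ⊢ ··b··> p3
  p3 = 0 + 0 ⊢ ·
LTS(Q): 4 reachable states
  q0 = b.b.b.(0 + 0) ⊢ ··b··> q1
  q1 = b.b.(0 + 0) ⊢ ··b··> q2
  q2 = b.(0 + 0) ⊢ ··b··> q3
  q3 = 0 + 0 ⊢ ·
Bisimilarity quotient blocks:
  B0 = {p0, q0}
  B1 = {p1, q1}
  B2 = {p2, q2}
  B3 = {p3, q3}
p0 ∈ B0, q0 ∈ B0 → same block
Bisimilar ⇒ trace-equivalent.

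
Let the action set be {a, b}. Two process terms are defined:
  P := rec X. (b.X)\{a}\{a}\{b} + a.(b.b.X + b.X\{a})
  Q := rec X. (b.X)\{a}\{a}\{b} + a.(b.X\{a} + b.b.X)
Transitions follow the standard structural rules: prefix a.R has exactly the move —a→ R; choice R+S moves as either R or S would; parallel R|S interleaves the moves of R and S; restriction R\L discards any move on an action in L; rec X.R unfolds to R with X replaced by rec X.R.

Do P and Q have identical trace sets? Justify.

P's transition system — 4 states:
  m0 = rec X. (b.X)\{a}\{a}\{b} + a.(b.b.X + b.X\{a}) has moves —a→ m1
  m1 = b.b.(rec X. (b.X)\{a}\{a}\{b} + a.(b.b.X + b.X\{a})) + b.(rec X. (b.X)\{a}\{a}\{b} + a.(b.b.X + b.X\{a}))\{a} has moves —b→ m2, —b→ m3
  m2 = (rec X. (b.X)\{a}\{a}\{b} + a.(b.b.X + b.X\{a}))\{a} has moves stopped
  m3 = b.(rec X. (b.X)\{a}\{a}\{b} + a.(b.b.X + b.X\{a})) has moves —b→ m0
Q's transition system — 4 states:
  n0 = rec X. (b.X)\{a}\{a}\{b} + a.(b.X\{a} + b.b.X) has moves —a→ n1
  n1 = b.(rec X. (b.X)\{a}\{a}\{b} + a.(b.X\{a} + b.b.X))\{a} + b.b.(rec X. (b.X)\{a}\{a}\{b} + a.(b.X\{a} + b.b.X)) has moves —b→ n2, —b→ n3
  n2 = (rec X. (b.X)\{a}\{a}\{b} + a.(b.X\{a} + b.b.X))\{a} has moves stopped
  n3 = b.(rec X. (b.X)\{a}\{a}\{b} + a.(b.X\{a} + b.b.X)) has moves —b→ n0
Coarsest stable partition (strong bisimilarity classes):
  B0 = {m0, n0}
  B1 = {m1, n1}
  B2 = {m2, n2}
  B3 = {m3, n3}
m0 ∈ B0, n0 ∈ B0 → same block
Bisimilar ⇒ trace-equivalent.

traces(P) = traces(Q)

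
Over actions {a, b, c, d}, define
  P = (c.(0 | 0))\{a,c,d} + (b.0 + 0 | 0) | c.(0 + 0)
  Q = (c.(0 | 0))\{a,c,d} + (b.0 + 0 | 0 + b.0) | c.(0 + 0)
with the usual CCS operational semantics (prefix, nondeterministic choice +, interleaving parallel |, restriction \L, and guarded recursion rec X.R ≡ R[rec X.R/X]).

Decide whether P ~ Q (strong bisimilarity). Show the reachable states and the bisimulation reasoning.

bisimilar

P's transition system — 4 states:
  s0 = (c.(0 | 0))\{a,c,d} + (b.0 + 0 | 0) | c.(0 + 0) :: -b-> s1, -c-> s2
  s1 = 0 | c.(0 + 0) :: -c-> s3
  s2 = (b.0 + 0 | 0) | (0 + 0) :: -b-> s3
  s3 = 0 | (0 + 0) :: ·
Q's transition system — 4 states:
  t0 = (c.(0 | 0))\{a,c,d} + (b.0 + 0 | 0 + b.0) | c.(0 + 0) :: -b-> t1, -c-> t2
  t1 = 0 | c.(0 + 0) :: -c-> t3
  t2 = (b.0 + 0 | 0 + b.0) | (0 + 0) :: -b-> t3
  t3 = 0 | (0 + 0) :: ·
Bisimilarity quotient blocks:
  B0 = {s0, t0}
  B1 = {s1, t1}
  B2 = {s3, t3}
  B3 = {s2, t2}
s0 ∈ B0, t0 ∈ B0 → same block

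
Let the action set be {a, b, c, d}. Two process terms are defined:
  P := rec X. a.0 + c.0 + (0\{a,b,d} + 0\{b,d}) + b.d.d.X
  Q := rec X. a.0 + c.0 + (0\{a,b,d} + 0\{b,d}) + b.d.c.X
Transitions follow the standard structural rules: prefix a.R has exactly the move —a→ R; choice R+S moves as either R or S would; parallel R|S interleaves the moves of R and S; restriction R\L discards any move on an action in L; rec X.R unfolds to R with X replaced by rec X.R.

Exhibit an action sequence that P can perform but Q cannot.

bdd

P's transition system — 4 states:
  p0 = rec X. a.0 + c.0 + (0\{a,b,d} + 0\{b,d}) + b.d.d.X has moves ··a··> p1, ··b··> p2, ··c··> p1
  p1 = 0 has moves stopped
  p2 = d.d.(rec X. a.0 + c.0 + (0\{a,b,d} + 0\{b,d}) + b.d.d.X) has moves ··d··> p3
  p3 = d.(rec X. a.0 + c.0 + (0\{a,b,d} + 0\{b,d}) + b.d.d.X) has moves ··d··> p0
Q's transition system — 4 states:
  q0 = rec X. a.0 + c.0 + (0\{a,b,d} + 0\{b,d}) + b.d.c.X has moves ··a··> q1, ··b··> q2, ··c··> q1
  q1 = 0 has moves stopped
  q2 = d.c.(rec X. a.0 + c.0 + (0\{a,b,d} + 0\{b,d}) + b.d.c.X) has moves ··d··> q3
  q3 = c.(rec X. a.0 + c.0 + (0\{a,b,d} + 0\{b,d}) + b.d.c.X) has moves ··c··> q0
Trace ⟨bdd⟩ through P, begin at {p0}:
  after b @ step 1: {p2}
  after d @ step 2: {p3}
  after d @ step 3: {p0}
  P completes σ.
Trace ⟨bdd⟩ through Q, begin at {q0}:
  after b @ step 1: {q2}
  after d @ step 2: {q3}
  after d @ step 3: ∅ (Q stuck)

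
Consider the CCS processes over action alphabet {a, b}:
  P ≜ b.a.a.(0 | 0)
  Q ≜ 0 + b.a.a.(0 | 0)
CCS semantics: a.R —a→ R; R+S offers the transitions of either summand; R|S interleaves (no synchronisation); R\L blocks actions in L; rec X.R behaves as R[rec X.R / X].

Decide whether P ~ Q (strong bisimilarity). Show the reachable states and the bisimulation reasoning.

Reachable graph of P (4 states):
  u0 = b.a.a.(0 | 0) has moves ··b··> u1
  u1 = a.a.(0 | 0) has moves ··a··> u2
  u2 = a.(0 | 0) has moves ··a··> u3
  u3 = 0 | 0 has moves ·
Reachable graph of Q (4 states):
  v0 = 0 + b.a.a.(0 | 0) has moves ··b··> v1
  v1 = a.a.(0 | 0) has moves ··a··> v2
  v2 = a.(0 | 0) has moves ··a··> v3
  v3 = 0 | 0 has moves ·
Coarsest stable partition (strong bisimilarity classes):
  B0 = {u0, v0}
  B1 = {u1, v1}
  B2 = {u2, v2}
  B3 = {u3, v3}
u0 ∈ B0, v0 ∈ B0 → same block

P ~ Q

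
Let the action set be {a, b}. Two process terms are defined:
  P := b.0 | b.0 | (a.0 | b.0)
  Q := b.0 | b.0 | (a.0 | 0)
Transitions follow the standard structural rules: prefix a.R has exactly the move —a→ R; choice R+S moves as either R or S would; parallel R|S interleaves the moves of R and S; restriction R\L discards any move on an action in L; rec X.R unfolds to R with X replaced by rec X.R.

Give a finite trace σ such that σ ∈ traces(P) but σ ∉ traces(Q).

Reachable graph of P (16 states):
  p0 = b.0 | b.0 | (a.0 | b.0) :: ··a··> p1, ··b··> p2, ··b··> p3, ··b··> p4
  p1 = b.0 | b.0 | (0 | b.0) :: ··b··> p5, ··b··> p6, ··b··> p7
  p2 = 0 | b.0 | (a.0 | b.0) :: ··a··> p5, ··b··> p8, ··b··> p9
  p3 = b.0 | 0 | (a.0 | b.0) :: ··a··> p6, ··b··> p10, ··b··> p8
  p4 = b.0 | b.0 | (a.0 | 0) :: ··a··> p7, ··b··> p10, ··b··> p9
  p5 = 0 | b.0 | (0 | b.0) :: ··b··> p11, ··b··> p12
  p6 = b.0 | 0 | (0 | b.0) :: ··b··> p11, ··b··> p13
  p7 = b.0 | b.0 | (0 | 0) :: ··b··> p12, ··b··> p13
  p8 = 0 | 0 | (a.0 | b.0) :: ··a··> p11, ··b··> p14
  p9 = 0 | b.0 | (a.0 | 0) :: ··a··> p12, ··b··> p14
  p10 = b.0 | 0 | (a.0 | 0) :: ··a··> p13, ··b··> p14
  p11 = 0 | 0 | (0 | b.0) :: ··b··> p15
  p12 = 0 | b.0 | (0 | 0) :: ··b··> p15
  p13 = b.0 | 0 | (0 | 0) :: ··b··> p15
  p14 = 0 | 0 | (a.0 | 0) :: ··a··> p15
  p15 = 0 | 0 | (0 | 0) :: stopped
Reachable graph of Q (8 states):
  q0 = b.0 | b.0 | (a.0 | 0) :: ··a··> q1, ··b··> q2, ··b··> q3
  q1 = b.0 | b.0 | (0 | 0) :: ··b··> q4, ··b··> q5
  q2 = 0 | b.0 | (a.0 | 0) :: ··a··> q4, ··b··> q6
  q3 = b.0 | 0 | (a.0 | 0) :: ··a··> q5, ··b··> q6
  q4 = 0 | b.0 | (0 | 0) :: ··b··> q7
  q5 = b.0 | 0 | (0 | 0) :: ··b··> q7
  q6 = 0 | 0 | (a.0 | 0) :: ··a··> q7
  q7 = 0 | 0 | (0 | 0) :: stopped
Run σ = ⟨bbb⟩ on P: start {p0}
  [1] b ⇒ {p2, p3, p4}
  [2] b ⇒ {p10, p8, p9}
  [3] b ⇒ {p14}
  P completes σ.
Run σ = ⟨bbb⟩ on Q: start {q0}
  [1] b ⇒ {q2, q3}
  [2] b ⇒ {q6}
  [3] b ⇒ ∅  — Q cannot continue

bbb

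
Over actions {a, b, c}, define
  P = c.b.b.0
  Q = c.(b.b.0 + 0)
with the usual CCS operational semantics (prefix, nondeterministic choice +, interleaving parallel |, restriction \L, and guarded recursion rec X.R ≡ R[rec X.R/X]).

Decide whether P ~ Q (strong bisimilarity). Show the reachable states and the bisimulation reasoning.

LTS(P): 4 reachable states
  m0 = c.b.b.0 has moves ··c··> m1
  m1 = b.b.0 has moves ··b··> m2
  m2 = b.0 has moves ··b··> m3
  m3 = 0 has moves deadlocked
LTS(Q): 4 reachable states
  n0 = c.(b.b.0 + 0) has moves ··c··> n1
  n1 = b.b.0 + 0 has moves ··b··> n2
  n2 = b.0 has moves ··b··> n3
  n3 = 0 has moves deadlocked
Partition-refinement fixed point:
  B0 = {m0, n0}
  B1 = {m1, n1}
  B2 = {m2, n2}
  B3 = {m3, n3}
m0 ∈ B0, n0 ∈ B0 → same block

bisimilar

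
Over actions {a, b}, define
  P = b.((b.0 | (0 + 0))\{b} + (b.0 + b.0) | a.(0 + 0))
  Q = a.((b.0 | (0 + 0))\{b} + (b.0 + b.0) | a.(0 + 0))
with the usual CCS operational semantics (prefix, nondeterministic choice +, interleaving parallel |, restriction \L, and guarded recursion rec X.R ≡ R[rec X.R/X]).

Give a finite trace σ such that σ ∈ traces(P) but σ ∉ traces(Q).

b

P's transition system — 5 states:
  u0 = b.((b.0 | (0 + 0))\{b} + (b.0 + b.0) | a.(0 + 0)) | -b-> u1
  u1 = (b.0 | (0 + 0))\{b} + (b.0 + b.0) | a.(0 + 0) | -a-> u2, -b-> u3
  u2 = (b.0 + b.0) | (0 + 0) | -b-> u4
  u3 = 0 | a.(0 + 0) | -a-> u4
  u4 = 0 | (0 + 0) | ·
Q's transition system — 5 states:
  v0 = a.((b.0 | (0 + 0))\{b} + (b.0 + b.0) | a.(0 + 0)) | -a-> v1
  v1 = (b.0 | (0 + 0))\{b} + (b.0 + b.0) | a.(0 + 0) | -a-> v2, -b-> v3
  v2 = (b.0 + b.0) | (0 + 0) | -b-> v4
  v3 = 0 | a.(0 + 0) | -a-> v4
  v4 = 0 | (0 + 0) | ·
Executing b from P (initial set {u0}):
  step 1 (b): {u1}
  — P admits the full trace.
Executing b from Q (initial set {v0}):
  step 1 (b): no successor for Q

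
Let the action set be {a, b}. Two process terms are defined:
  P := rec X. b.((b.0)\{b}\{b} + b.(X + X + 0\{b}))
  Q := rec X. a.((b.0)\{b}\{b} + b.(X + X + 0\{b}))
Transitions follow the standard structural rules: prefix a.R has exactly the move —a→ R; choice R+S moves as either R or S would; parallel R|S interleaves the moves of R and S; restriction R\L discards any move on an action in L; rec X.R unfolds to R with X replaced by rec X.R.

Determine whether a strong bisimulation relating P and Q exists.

NO

LTS(P): 3 reachable states
  s0 = rec X. b.((b.0)\{b}\{b} + b.(X + X + 0\{b})) → —b→ s1
  s1 = (b.0)\{b}\{b} + b.((rec X. b.((b.0)\{b}\{b} + b.(X + X + 0\{b}))) + (rec X. b.((b.0)\{b}\{b} + b.(X + X + 0\{b}))) + 0\{b}) → —b→ s2
  s2 = (rec X. b.((b.0)\{b}\{b} + b.(X + X + 0\{b}))) + (rec X. b.((b.0)\{b}\{b} + b.(X + X + 0\{b}))) + 0\{b} → —b→ s1
LTS(Q): 3 reachable states
  t0 = rec X. a.((b.0)\{b}\{b} + b.(X + X + 0\{b})) → —a→ t1
  t1 = (b.0)\{b}\{b} + b.((rec X. a.((b.0)\{b}\{b} + b.(X + X + 0\{b}))) + (rec X. a.((b.0)\{b}\{b} + b.(X + X + 0\{b}))) + 0\{b}) → —b→ t2
  t2 = (rec X. a.((b.0)\{b}\{b} + b.(X + X + 0\{b}))) + (rec X. a.((b.0)\{b}\{b} + b.(X + X + 0\{b}))) + 0\{b} → —a→ t1
Bisimilarity quotient blocks:
  B0 = {s0, s1, s2}
  B1 = {t0, t2}
  B2 = {t1}
s0 ∈ B0, t0 ∈ B1 → different blocks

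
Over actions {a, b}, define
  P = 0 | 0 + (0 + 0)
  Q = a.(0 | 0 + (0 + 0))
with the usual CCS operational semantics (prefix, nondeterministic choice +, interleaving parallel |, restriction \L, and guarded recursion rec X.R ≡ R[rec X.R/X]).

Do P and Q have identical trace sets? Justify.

LTS(P): 1 reachable states
  m0 = 0 | 0 + (0 + 0) :: ∅
LTS(Q): 2 reachable states
  n0 = a.(0 | 0 + (0 + 0)) :: ··a··> n1
  n1 = 0 | 0 + (0 + 0) :: ∅
Run σ = ⟨a⟩ on Q: start {n0}
  [1] a ⇒ {n1}
  Q completes σ.
Run σ = ⟨a⟩ on P: start {m0}
  [1] a ⇒ ∅ (P stuck)

NO — witness ⟨a⟩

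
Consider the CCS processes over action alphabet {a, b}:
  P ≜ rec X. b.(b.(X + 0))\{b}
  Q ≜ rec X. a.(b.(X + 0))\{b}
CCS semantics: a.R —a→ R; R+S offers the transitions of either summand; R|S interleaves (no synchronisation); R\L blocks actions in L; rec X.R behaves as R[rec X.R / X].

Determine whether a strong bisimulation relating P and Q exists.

not bisimilar

P's transition system — 2 states:
  u0 = rec X. b.(b.(X + 0))\{b} has moves --b--▸ u1
  u1 = (b.((rec X. b.(b.(X + 0))\{b}) + 0))\{b} has moves deadlocked
Q's transition system — 2 states:
  v0 = rec X. a.(b.(X + 0))\{b} has moves --a--▸ v1
  v1 = (b.((rec X. a.(b.(X + 0))\{b}) + 0))\{b} has moves deadlocked
Partition-refinement fixed point:
  B0 = {u0}
  B1 = {u1, v1}
  B2 = {v0}
u0 ∈ B0, v0 ∈ B2 → different blocks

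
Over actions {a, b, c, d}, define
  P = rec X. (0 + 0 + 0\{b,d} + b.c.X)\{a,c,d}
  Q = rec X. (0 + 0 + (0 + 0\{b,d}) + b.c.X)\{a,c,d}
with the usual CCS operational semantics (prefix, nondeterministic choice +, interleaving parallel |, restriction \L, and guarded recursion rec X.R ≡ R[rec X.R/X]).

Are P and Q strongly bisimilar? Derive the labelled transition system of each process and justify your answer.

LTS(P): 2 reachable states
  p0 = rec X. (0 + 0 + 0\{b,d} + b.c.X)\{a,c,d} | —b→ p1
  p1 = (c.(rec X. (0 + 0 + 0\{b,d} + b.c.X)\{a,c,d}))\{a,c,d} | deadlocked
LTS(Q): 2 reachable states
  q0 = rec X. (0 + 0 + (0 + 0\{b,d}) + b.c.X)\{a,c,d} | —b→ q1
  q1 = (c.(rec X. (0 + 0 + (0 + 0\{b,d}) + b.c.X)\{a,c,d}))\{a,c,d} | deadlocked
Partition-refinement fixed point:
  B0 = {p0, q0}
  B1 = {p1, q1}
p0 ∈ B0, q0 ∈ B0 → same block

P ~ Q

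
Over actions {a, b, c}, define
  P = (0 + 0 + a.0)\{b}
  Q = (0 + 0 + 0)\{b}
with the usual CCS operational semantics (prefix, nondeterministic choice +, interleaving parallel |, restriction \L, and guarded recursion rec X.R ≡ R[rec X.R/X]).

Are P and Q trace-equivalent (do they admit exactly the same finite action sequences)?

Reachable graph of P (2 states):
  m0 = (0 + 0 + a.0)\{b} :: —a→ m1
  m1 = 0\{b} :: (no moves)
Reachable graph of Q (1 states):
  n0 = (0 + 0 + 0)\{b} :: (no moves)
Executing a from P (initial set {m0}):
  step 1 (a): {m1}
  — P admits the full trace.
Executing a from Q (initial set {n0}):
  step 1 (a): no successor for Q

trace-distinct — witness ⟨a⟩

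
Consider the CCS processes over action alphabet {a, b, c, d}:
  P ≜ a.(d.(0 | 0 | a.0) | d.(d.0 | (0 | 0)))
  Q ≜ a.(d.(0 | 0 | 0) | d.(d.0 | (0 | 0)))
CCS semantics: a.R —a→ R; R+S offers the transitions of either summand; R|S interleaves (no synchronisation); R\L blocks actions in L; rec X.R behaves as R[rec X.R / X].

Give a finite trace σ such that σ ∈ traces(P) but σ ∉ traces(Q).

ada

Reachable graph of P (10 states):
  p0 = a.(d.(0 | 0 | a.0) | d.(d.0 | (0 | 0))) :: =a=> p1
  p1 = d.(0 | 0 | a.0) | d.(d.0 | (0 | 0)) :: =d=> p2, =d=> p3
  p2 = 0 | 0 | a.0 | d.(d.0 | (0 | 0)) :: =a=> p4, =d=> p5
  p3 = d.(0 | 0 | a.0) | (d.0 | (0 | 0)) :: =d=> p5, =d=> p6
  p4 = 0 | 0 | 0 | d.(d.0 | (0 | 0)) :: =d=> p7
  p5 = 0 | 0 | a.0 | (d.0 | (0 | 0)) :: =a=> p7, =d=> p8
  p6 = d.(0 | 0 | a.0) | (0 | (0 | 0)) :: =d=> p8
  p7 = 0 | 0 | 0 | (d.0 | (0 | 0)) :: =d=> p9
  p8 = 0 | 0 | a.0 | (0 | (0 | 0)) :: =a=> p9
  p9 = 0 | 0 | 0 | (0 | (0 | 0)) :: (no moves)
Reachable graph of Q (7 states):
  q0 = a.(d.(0 | 0 | 0) | d.(d.0 | (0 | 0))) :: =a=> q1
  q1 = d.(0 | 0 | 0) | d.(d.0 | (0 | 0)) :: =d=> q2, =d=> q3
  q2 = 0 | 0 | 0 | d.(d.0 | (0 | 0)) :: =d=> q4
  q3 = d.(0 | 0 | 0) | (d.0 | (0 | 0)) :: =d=> q4, =d=> q5
  q4 = 0 | 0 | 0 | (d.0 | (0 | 0)) :: =d=> q6
  q5 = d.(0 | 0 | 0) | (0 | (0 | 0)) :: =d=> q6
  q6 = 0 | 0 | 0 | (0 | (0 | 0)) :: (no moves)
Executing ada from P (initial set {p0}):
  step 1 (a): {p1}
  step 2 (d): {p2, p3}
  step 3 (a): {p4}
  ✓ P
Executing ada from Q (initial set {q0}):
  step 1 (a): {q1}
  step 2 (d): {q2, q3}
  step 3 (a): ∅ (Q stuck)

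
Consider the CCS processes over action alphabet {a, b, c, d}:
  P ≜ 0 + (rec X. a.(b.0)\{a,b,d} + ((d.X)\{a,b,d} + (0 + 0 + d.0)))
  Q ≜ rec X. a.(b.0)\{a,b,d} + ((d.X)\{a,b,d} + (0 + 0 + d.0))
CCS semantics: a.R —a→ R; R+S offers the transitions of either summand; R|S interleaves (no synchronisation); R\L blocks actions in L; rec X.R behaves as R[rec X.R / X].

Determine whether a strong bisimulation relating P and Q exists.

P ~ Q

Reachable graph of P (3 states):
  s0 = 0 + (rec X. a.(b.0)\{a,b,d} + ((d.X)\{a,b,d} + (0 + 0 + d.0))) :: —a→ s1, —d→ s2
  s1 = (b.0)\{a,b,d} :: ·
  s2 = 0 :: ·
Reachable graph of Q (3 states):
  t0 = rec X. a.(b.0)\{a,b,d} + ((d.X)\{a,b,d} + (0 + 0 + d.0)) :: —a→ t1, —d→ t2
  t1 = (b.0)\{a,b,d} :: ·
  t2 = 0 :: ·
Coarsest stable partition (strong bisimilarity classes):
  B0 = {s0, t0}
  B1 = {s1, s2, t1, t2}
s0 ∈ B0, t0 ∈ B0 → same block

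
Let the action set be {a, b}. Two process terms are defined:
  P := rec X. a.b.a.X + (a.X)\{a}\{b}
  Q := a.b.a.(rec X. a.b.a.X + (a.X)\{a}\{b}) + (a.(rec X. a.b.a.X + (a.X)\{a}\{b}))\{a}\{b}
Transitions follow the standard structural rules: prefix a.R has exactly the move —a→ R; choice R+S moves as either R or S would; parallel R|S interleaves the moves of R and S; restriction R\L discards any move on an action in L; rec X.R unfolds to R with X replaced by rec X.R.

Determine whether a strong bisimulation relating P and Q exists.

P ~ Q

Reachable graph of P (3 states):
  s0 = rec X. a.b.a.X + (a.X)\{a}\{b} | -a-> s1
  s1 = b.a.(rec X. a.b.a.X + (a.X)\{a}\{b}) | -b-> s2
  s2 = a.(rec X. a.b.a.X + (a.X)\{a}\{b}) | -a-> s0
Reachable graph of Q (4 states):
  t0 = a.b.a.(rec X. a.b.a.X + (a.X)\{a}\{b}) + (a.(rec X. a.b.a.X + (a.X)\{a}\{b}))\{a}\{b} | -a-> t1
  t1 = b.a.(rec X. a.b.a.X + (a.X)\{a}\{b}) | -b-> t2
  t2 = a.(rec X. a.b.a.X + (a.X)\{a}\{b}) | -a-> t3
  t3 = rec X. a.b.a.X + (a.X)\{a}\{b} | -a-> t1
Coarsest stable partition (strong bisimilarity classes):
  B0 = {s0, t0, t3}
  B1 = {s1, t1}
  B2 = {s2, t2}
s0 ∈ B0, t0 ∈ B0 → same block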